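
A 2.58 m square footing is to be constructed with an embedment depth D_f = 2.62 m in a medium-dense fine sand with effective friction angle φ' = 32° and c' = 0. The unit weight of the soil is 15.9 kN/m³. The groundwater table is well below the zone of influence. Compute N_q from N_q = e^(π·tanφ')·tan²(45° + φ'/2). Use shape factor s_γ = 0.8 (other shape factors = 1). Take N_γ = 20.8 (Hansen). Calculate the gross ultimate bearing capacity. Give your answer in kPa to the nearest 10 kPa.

tan32° = 0.6249, so N_q = e^(π×0.6249)·tan²(61°) = 7.121 × 3.255 = 23.18.
Effective surcharge at the founding depth q = γ·D_f = 15.9 × 2.62 = 41.658 kPa.
q_ult = q·N_q + 0.5·γ·B·N_γ·s_γ
     = 41.658 × 23.177 + 0.5 × 15.9 × 2.58 × 20.8 × 0.8
     = 965.5 + 341.3 = 1306.8 kPa.

q_ult ≈ 1310 kPa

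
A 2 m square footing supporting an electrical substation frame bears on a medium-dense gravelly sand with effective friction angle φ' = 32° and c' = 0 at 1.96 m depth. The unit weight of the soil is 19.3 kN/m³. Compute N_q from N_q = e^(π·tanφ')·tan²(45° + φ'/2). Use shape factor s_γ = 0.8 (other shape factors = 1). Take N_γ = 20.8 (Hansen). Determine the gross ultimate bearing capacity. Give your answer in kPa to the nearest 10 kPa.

q_ult ≈ 1200 kPa

tan32° = 0.6249, so N_q = e^(π×0.6249)·tan²(61°) = 7.121 × 3.255 = 23.18.
q = γ·D_f = 19.3 × 1.96 = 37.828 kPa.
q·N_q = 37.828 × 23.177 = 876.73 kPa
0.5·γ·B·N_γ·s_γ = 0.5 × 19.3 × 2 × 20.8 × 0.8 = 321.15 kPa
q_ult = 876.73 + 321.15 = 1197.9 kPa.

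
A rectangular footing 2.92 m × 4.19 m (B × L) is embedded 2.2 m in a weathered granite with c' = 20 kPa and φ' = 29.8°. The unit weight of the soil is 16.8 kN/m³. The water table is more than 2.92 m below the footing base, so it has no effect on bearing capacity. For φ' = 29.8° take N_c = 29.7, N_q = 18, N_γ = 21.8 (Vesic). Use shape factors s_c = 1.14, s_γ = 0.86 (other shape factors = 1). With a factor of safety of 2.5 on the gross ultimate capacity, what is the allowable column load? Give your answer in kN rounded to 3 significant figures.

P_all ≈ 8820 kN

Overburden at base level: q = 16.8 × 2.2 = 36.96 kPa.
Cohesion term c·N_c·s_c = 20 × 29.7 × 1.14 = 677.16 kPa; surcharge term q·N_q = 36.96 × 18 = 665.28 kPa; self-weight term 0.5·γ·B·N_γ·s_γ = 0.5 × 16.8 × 2.92 × 21.8 × 0.86 = 459.85 kPa.
q_ult = 677.16 + 665.28 + 459.85 = 1802.3 kPa.
Gross allowable pressure q_all = 1802.3 / 2.5 = 720.92 kPa.
Footing area = 12.2348 m², so allowable column load = 720.92 × 12.2348 = 8820.3 kN.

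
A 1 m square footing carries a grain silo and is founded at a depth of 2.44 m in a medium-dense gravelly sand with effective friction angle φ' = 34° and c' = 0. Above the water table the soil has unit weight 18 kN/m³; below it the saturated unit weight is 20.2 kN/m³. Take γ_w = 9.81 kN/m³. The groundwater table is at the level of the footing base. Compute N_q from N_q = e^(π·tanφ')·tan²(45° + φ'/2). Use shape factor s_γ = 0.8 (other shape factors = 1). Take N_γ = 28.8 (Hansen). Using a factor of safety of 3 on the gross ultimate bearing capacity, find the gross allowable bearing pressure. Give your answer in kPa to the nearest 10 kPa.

q_all ≈ 470 kPa

N_q = e^(π·tan34°)·tan²(62°) = 29.44.
Effective surcharge at the founding depth q = γ·D_f = 18 × 2.44 = 43.92 kPa.
The water table coincides with the base, so in the self-weight term γ → γ' = 10.39 kN/m³.
q_ult = q·N_q + 0.5·γ·B·N_γ·s_γ
     = 43.92 × 29.44 + 0.5 × 10.39 × 1 × 28.8 × 0.8
     = 1293 + 119.69 = 1412.7 kPa.
q_all = 1412.7 / 3 = 470.9 kPa.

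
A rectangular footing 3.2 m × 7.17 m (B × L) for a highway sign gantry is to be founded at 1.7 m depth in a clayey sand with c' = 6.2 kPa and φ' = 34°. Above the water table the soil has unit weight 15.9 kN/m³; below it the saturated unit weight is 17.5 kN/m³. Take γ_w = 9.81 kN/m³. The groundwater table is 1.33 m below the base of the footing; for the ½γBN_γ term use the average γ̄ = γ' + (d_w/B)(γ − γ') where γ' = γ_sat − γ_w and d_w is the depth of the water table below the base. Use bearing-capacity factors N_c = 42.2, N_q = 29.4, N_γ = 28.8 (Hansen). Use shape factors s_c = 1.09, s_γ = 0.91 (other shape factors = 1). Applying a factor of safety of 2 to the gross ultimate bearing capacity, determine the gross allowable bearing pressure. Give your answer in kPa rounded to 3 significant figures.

q = γ·D_f = 15.9 × 1.7 = 27.03 kPa.
γ' = 7.69 kN/m³; averaging over the depth B below the base, γ̄ = γ' + (d_w/B)(γ − γ') = 11.102 kN/m³.
c·N_c·s_c = 6.2 × 42.2 × 1.09 = 285.19 kPa
q·N_q = 27.03 × 29.4 = 794.68 kPa
0.5·γ·B·N_γ·s_γ = 0.5 × 11.102 × 3.2 × 28.8 × 0.91 = 465.55 kPa
q_ult = 285.19 + 794.68 + 465.55 = 1545.4 kPa.
q_all = q_ult / FS = 1545.4 / 2 = 772.71 kPa.

q_all ≈ 773 kPa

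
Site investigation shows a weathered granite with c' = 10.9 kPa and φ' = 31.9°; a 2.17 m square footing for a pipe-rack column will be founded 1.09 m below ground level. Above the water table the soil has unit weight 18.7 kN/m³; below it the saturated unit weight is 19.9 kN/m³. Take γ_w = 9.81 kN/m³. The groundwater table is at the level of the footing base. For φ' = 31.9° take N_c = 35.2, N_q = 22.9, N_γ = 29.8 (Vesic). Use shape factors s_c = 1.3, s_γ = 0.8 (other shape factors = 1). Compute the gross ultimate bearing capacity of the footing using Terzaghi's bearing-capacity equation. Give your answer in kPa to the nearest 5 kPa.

q_ult ≈ 1225 kPa

Effective surcharge at the founding depth q = γ·D_f = 18.7 × 1.09 = 20.383 kPa.
The water table coincides with the base, so in the self-weight term γ → γ' = 10.09 kN/m³.
q_ult = c·N_c·s_c + q·N_q + 0.5·γ·B·N_γ·s_γ
     = 10.9 × 35.2 × 1.3 + 20.383 × 22.9 + 0.5 × 10.09 × 2.17 × 29.8 × 0.8
     = 498.78 + 466.77 + 260.99 = 1226.5 kPa.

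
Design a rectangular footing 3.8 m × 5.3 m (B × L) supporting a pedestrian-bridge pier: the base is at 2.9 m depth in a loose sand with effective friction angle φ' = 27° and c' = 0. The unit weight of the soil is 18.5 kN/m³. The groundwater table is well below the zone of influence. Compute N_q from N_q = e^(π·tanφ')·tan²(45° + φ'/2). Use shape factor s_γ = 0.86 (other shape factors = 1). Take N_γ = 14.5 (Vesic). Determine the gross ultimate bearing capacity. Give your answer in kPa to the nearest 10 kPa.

q_ult ≈ 1150 kPa

tan27° = 0.5095, so N_q = e^(π×0.5095)·tan²(58.5°) = 4.957 × 2.663 = 13.2.
Overburden at base level: q = 18.5 × 2.9 = 53.65 kPa.
Surcharge term q·N_q = 53.65 × 13.199 = 708.13 kPa; self-weight term 0.5·γ·B·N_γ·s_γ = 0.5 × 18.5 × 3.8 × 14.5 × 0.86 = 438.32 kPa.
q_ult = 708.13 + 438.32 = 1146.5 kPa.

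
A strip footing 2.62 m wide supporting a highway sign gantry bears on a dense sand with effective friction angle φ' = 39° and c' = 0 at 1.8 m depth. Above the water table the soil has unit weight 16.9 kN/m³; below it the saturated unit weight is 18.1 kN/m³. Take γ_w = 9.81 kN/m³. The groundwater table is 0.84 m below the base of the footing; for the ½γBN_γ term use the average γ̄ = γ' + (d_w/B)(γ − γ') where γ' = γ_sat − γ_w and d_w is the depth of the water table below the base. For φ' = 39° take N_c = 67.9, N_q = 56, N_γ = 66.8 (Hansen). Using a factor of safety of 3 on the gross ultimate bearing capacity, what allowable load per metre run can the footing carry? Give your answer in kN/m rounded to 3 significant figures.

≈ 2330 kN/m

Effective surcharge at the founding depth q = γ·D_f = 16.9 × 1.8 = 30.42 kPa.
With d_w = 0.84 m < B, γ̄ = 8.29 + (0.84/2.62) × (16.9 − 8.29) = 11.05 kN/m³.
q_ult = q·N_q + 0.5·γ·B·N_γ
     = 30.42 × 56 + 0.5 × 11.05 × 2.62 × 66.8
     = 1703.5 + 967 = 2670.5 kPa.
Gross allowable pressure q_all = 2670.5 / 3 = 890.17 kPa.
Allowable wall load = q_all × B = 890.17 × 2.62 = 2332.3 kN per metre run.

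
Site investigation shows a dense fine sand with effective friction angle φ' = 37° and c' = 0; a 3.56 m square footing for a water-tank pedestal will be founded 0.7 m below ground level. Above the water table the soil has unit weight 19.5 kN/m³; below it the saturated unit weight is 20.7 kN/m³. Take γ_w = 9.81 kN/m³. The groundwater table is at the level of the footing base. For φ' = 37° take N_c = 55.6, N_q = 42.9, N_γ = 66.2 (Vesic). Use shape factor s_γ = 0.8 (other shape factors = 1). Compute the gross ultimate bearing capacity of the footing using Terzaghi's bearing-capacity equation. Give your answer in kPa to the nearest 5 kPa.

q_ult ≈ 1610 kPa

Effective surcharge at the founding depth q = γ·D_f = 19.5 × 0.7 = 13.65 kPa.
The water table coincides with the base, so in the self-weight term γ → γ' = 10.89 kN/m³.
q_ult = q·N_q + 0.5·γ·B·N_γ·s_γ
     = 13.65 × 42.9 + 0.5 × 10.89 × 3.56 × 66.2 × 0.8
     = 585.58 + 1026.6 = 1612.2 kPa.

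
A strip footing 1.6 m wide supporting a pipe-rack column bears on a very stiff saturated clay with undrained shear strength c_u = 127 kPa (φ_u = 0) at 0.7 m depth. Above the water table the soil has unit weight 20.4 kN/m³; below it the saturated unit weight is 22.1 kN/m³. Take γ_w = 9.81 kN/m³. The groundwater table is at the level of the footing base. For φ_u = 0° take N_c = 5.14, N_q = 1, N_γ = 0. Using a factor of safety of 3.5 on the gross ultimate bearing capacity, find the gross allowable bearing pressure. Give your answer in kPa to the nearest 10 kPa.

Overburden at base level: q = 20.4 × 0.7 = 14.28 kPa.
Cohesion term c·N_c = 127 × 5.14 = 652.78 kPa; surcharge term q·N_q = 14.28 × 1 = 14.28 kPa.
q_ult = 652.78 + 14.28 = 667.06 kPa.
q_all = 667.06 / 3.5 = 190.59 kPa.

q_all ≈ 190 kPa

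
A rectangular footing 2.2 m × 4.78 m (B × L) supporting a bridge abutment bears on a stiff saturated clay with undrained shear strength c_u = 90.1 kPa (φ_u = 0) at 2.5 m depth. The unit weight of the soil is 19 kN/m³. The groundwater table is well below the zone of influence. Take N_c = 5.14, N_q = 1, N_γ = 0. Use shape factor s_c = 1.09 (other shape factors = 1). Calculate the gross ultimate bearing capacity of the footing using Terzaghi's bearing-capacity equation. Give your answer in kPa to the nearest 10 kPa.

q_ult ≈ 550 kPa

q = γ·D_f = 19 × 2.5 = 47.5 kPa.
c·N_c·s_c = 90.1 × 5.14 × 1.09 = 504.79 kPa
q·N_q = 47.5 × 1 = 47.5 kPa
q_ult = 504.79 + 47.5 = 552.29 kPa.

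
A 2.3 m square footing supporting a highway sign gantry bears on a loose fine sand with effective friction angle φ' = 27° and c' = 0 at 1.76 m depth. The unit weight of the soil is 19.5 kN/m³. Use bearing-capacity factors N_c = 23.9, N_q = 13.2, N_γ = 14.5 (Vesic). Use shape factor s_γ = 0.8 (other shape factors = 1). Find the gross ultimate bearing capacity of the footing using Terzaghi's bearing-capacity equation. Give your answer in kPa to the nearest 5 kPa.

q_ult ≈ 715 kPa

q = γ·D_f = 19.5 × 1.76 = 34.32 kPa.
q·N_q = 34.32 × 13.2 = 453.02 kPa
0.5·γ·B·N_γ·s_γ = 0.5 × 19.5 × 2.3 × 14.5 × 0.8 = 260.13 kPa
q_ult = 453.02 + 260.13 = 713.15 kPa.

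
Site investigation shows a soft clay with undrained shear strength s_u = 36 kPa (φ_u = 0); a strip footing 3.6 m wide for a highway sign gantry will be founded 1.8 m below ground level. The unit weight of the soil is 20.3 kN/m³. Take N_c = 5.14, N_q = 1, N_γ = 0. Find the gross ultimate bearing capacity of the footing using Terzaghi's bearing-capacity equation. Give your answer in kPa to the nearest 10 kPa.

q_ult ≈ 220 kPa

Overburden at base level: q = 20.3 × 1.8 = 36.54 kPa.
Cohesion term c·N_c = 36 × 5.14 = 185.04 kPa; surcharge term q·N_q = 36.54 × 1 = 36.54 kPa.
q_ult = 185.04 + 36.54 = 221.58 kPa.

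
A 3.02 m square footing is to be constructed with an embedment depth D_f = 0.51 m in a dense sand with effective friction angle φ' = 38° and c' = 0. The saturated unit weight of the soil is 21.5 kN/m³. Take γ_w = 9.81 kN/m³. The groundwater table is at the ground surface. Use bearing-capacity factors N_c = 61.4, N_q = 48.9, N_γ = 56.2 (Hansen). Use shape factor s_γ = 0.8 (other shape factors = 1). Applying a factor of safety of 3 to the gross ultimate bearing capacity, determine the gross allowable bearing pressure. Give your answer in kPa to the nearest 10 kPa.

q_all ≈ 360 kPa

γ' = 21.5 − 9.81 = 11.69 kN/m³ (submerged throughout). q = 11.69 × 0.51 = 5.9619 kPa; the same γ' applies in the ½γBN_γ term.
q·N_q = 5.9619 × 48.9 = 291.54 kPa
0.5·γ·B·N_γ·s_γ = 0.5 × 11.69 × 3.02 × 56.2 × 0.8 = 793.63 kPa
q_ult = 291.54 + 793.63 = 1085.2 kPa.
q_all = q_ult / FS = 1085.2 / 3 = 361.72 kPa.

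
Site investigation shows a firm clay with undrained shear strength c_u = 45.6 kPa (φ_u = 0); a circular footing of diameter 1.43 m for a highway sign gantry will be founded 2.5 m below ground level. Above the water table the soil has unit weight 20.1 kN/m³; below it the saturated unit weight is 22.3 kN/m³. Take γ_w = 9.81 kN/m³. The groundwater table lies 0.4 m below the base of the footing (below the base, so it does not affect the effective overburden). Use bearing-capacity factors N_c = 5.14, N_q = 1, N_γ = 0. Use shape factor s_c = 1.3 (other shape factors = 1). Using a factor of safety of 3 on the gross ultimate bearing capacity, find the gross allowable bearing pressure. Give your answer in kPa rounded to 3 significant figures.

q_all ≈ 118 kPa

Effective surcharge at the founding depth q = γ·D_f = 20.1 × 2.5 = 50.25 kPa.
q_ult = c·N_c·s_c + q·N_q
     = 45.6 × 5.14 × 1.3 + 50.25 × 1
     = 304.7 + 50.25 = 354.95 kPa.
q_all = 354.95 / 3 = 118.32 kPa.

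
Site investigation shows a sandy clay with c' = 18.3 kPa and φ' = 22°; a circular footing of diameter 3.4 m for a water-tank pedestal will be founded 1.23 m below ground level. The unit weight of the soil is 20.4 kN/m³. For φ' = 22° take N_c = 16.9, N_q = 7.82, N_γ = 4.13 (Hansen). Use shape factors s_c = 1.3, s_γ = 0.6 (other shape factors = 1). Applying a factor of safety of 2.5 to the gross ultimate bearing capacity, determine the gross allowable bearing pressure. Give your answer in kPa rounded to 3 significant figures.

q = γ·D_f = 20.4 × 1.23 = 25.092 kPa.
c·N_c·s_c = 18.3 × 16.9 × 1.3 = 402.05 kPa
q·N_q = 25.092 × 7.82 = 196.22 kPa
0.5·γ·B·N_γ·s_γ = 0.5 × 20.4 × 3.4 × 4.13 × 0.6 = 85.937 kPa
q_ult = 402.05 + 196.22 + 85.937 = 684.21 kPa.
q_all = q_ult / FS = 684.21 / 2.5 = 273.68 kPa.

q_all ≈ 274 kPa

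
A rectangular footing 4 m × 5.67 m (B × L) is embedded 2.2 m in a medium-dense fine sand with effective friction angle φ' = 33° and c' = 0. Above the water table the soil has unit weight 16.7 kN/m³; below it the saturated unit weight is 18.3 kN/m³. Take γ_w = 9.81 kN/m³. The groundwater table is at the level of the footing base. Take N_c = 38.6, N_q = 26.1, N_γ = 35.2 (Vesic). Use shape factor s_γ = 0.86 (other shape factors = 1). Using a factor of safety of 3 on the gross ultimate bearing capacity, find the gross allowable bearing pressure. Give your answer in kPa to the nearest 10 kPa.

q = γ·D_f = 16.7 × 2.2 = 36.74 kPa.
For the ½γBN_γ term take γ' = 18.3 − 9.81 = 8.49 kN/m³ (soil below base is submerged).
q·N_q = 36.74 × 26.1 = 958.91 kPa
0.5·γ·B·N_γ·s_γ = 0.5 × 8.49 × 4 × 35.2 × 0.86 = 514.02 kPa
q_ult = 958.91 + 514.02 = 1472.9 kPa.
q_all = 1472.9 / 3 = 490.98 kPa.

q_all ≈ 490 kPa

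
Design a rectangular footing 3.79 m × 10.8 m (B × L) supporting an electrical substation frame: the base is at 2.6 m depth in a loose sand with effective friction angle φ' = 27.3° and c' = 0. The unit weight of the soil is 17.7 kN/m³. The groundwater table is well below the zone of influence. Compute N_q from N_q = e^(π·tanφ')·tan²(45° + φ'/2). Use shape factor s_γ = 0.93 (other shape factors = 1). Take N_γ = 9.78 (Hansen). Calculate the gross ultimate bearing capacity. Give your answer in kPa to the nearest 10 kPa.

tan27.3° = 0.5161, so N_q = e^(π×0.5161)·tan²(58.65°) = 5.061 × 2.694 = 13.64.
Effective surcharge at the founding depth q = γ·D_f = 17.7 × 2.6 = 46.02 kPa.
q_ult = q·N_q + 0.5·γ·B·N_γ·s_γ
     = 46.02 × 13.636 + 0.5 × 17.7 × 3.79 × 9.78 × 0.93
     = 627.52 + 305.07 = 932.59 kPa.

q_ult ≈ 930 kPa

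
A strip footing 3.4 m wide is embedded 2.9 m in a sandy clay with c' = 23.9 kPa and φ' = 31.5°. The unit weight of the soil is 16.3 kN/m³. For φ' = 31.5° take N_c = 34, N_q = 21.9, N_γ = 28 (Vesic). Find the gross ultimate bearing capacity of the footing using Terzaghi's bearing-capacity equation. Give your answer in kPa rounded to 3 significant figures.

q_ult ≈ 2620 kPa

Overburden at base level: q = 16.3 × 2.9 = 47.27 kPa.
Cohesion term c·N_c = 23.9 × 34 = 812.6 kPa; surcharge term q·N_q = 47.27 × 21.9 = 1035.2 kPa; self-weight term 0.5·γ·B·N_γ = 0.5 × 16.3 × 3.4 × 28 = 775.88 kPa.
q_ult = 812.6 + 1035.2 + 775.88 = 2623.7 kPa.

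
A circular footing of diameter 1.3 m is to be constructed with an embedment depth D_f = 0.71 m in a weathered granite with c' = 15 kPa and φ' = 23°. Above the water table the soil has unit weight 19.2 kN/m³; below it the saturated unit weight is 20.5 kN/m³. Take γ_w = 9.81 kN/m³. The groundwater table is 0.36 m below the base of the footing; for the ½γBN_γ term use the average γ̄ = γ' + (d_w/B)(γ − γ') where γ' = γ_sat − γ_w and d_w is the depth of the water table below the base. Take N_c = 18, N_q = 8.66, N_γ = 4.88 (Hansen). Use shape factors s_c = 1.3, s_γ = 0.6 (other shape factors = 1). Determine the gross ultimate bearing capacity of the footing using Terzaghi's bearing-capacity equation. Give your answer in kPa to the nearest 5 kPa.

q = γ·D_f = 19.2 × 0.71 = 13.632 kPa.
γ' = 10.69 kN/m³; averaging over the depth B below the base, γ̄ = γ' + (d_w/B)(γ − γ') = 13.047 kN/m³.
c·N_c·s_c = 15 × 18 × 1.3 = 351 kPa
q·N_q = 13.632 × 8.66 = 118.05 kPa
0.5·γ·B·N_γ·s_γ = 0.5 × 13.047 × 1.3 × 4.88 × 0.6 = 24.83 kPa
q_ult = 351 + 118.05 + 24.83 = 493.88 kPa.

q_ult ≈ 495 kPa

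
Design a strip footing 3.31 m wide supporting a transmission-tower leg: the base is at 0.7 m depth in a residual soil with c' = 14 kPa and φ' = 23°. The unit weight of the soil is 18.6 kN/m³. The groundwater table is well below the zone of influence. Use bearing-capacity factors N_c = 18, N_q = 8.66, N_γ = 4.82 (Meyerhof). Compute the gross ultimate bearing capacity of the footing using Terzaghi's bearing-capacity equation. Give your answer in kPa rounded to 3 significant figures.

q_ult ≈ 513 kPa

Effective surcharge at the founding depth q = γ·D_f = 18.6 × 0.7 = 13.02 kPa.
q_ult = c·N_c + q·N_q + 0.5·γ·B·N_γ
     = 14 × 18 + 13.02 × 8.66 + 0.5 × 18.6 × 3.31 × 4.82
     = 252 + 112.75 + 148.37 = 513.13 kPa.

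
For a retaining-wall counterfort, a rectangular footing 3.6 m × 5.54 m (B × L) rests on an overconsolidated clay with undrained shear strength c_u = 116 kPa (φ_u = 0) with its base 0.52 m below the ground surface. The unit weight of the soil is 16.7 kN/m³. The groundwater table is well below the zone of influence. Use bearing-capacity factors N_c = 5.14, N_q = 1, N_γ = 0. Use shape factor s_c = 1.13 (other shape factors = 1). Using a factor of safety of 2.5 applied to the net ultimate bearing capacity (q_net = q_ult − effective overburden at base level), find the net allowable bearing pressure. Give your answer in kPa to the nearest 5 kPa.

Effective surcharge at the founding depth q = γ·D_f = 16.7 × 0.52 = 8.684 kPa.
q_ult = c·N_c·s_c + q·N_q
     = 116 × 5.14 × 1.13 + 8.684 × 1
     = 673.75 + 8.684 = 682.44 kPa.
Net ultimate: q_net = 682.44 − 8.684 = 673.75 kPa.
q_all(net) = 673.75 / 2.5 = 269.5 kPa.

q_all(net) ≈ 270 kPa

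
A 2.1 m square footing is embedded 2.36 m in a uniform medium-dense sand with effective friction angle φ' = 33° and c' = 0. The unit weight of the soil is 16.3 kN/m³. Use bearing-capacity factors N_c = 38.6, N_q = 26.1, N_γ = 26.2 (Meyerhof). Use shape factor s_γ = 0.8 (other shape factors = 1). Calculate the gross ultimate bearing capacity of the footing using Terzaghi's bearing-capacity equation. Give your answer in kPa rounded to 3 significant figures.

Overburden at base level: q = 16.3 × 2.36 = 38.468 kPa.
Surcharge term q·N_q = 38.468 × 26.1 = 1004 kPa; self-weight term 0.5·γ·B·N_γ·s_γ = 0.5 × 16.3 × 2.1 × 26.2 × 0.8 = 358.73 kPa.
q_ult = 1004 + 358.73 = 1362.7 kPa.

q_ult ≈ 1360 kPa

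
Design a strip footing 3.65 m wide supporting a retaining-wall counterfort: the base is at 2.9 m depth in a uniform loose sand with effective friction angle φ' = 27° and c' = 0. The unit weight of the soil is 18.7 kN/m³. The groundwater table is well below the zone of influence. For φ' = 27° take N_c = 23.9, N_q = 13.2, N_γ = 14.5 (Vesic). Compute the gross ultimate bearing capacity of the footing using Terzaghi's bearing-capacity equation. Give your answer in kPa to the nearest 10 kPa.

Effective surcharge at the founding depth q = γ·D_f = 18.7 × 2.9 = 54.23 kPa.
q_ult = q·N_q + 0.5·γ·B·N_γ
     = 54.23 × 13.2 + 0.5 × 18.7 × 3.65 × 14.5
     = 715.84 + 494.85 = 1210.7 kPa.

q_ult ≈ 1210 kPa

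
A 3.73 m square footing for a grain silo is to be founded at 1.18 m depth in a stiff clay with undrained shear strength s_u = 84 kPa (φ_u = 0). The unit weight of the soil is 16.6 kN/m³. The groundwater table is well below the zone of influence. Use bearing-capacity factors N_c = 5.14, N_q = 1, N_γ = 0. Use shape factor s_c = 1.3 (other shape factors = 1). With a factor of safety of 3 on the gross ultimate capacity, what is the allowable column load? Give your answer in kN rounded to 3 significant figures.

P_all ≈ 2690 kN

q = γ·D_f = 16.6 × 1.18 = 19.588 kPa.
c·N_c·s_c = 84 × 5.14 × 1.3 = 561.29 kPa
q·N_q = 19.588 × 1 = 19.588 kPa
q_ult = 561.29 + 19.588 = 580.88 kPa.
Gross allowable pressure q_all = 580.88 / 3 = 193.63 kPa.
Footing area = 13.9129 m², so allowable column load = 193.63 × 13.9129 = 2693.9 kN.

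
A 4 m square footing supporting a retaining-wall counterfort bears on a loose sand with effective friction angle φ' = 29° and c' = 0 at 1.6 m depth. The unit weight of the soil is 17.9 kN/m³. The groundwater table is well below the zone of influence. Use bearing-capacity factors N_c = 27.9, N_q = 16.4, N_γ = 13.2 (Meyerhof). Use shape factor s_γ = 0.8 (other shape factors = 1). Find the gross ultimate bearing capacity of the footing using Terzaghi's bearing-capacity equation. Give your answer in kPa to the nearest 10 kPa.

q_ult ≈ 850 kPa

q = γ·D_f = 17.9 × 1.6 = 28.64 kPa.
q·N_q = 28.64 × 16.4 = 469.7 kPa
0.5·γ·B·N_γ·s_γ = 0.5 × 17.9 × 4 × 13.2 × 0.8 = 378.05 kPa
q_ult = 469.7 + 378.05 = 847.74 kPa.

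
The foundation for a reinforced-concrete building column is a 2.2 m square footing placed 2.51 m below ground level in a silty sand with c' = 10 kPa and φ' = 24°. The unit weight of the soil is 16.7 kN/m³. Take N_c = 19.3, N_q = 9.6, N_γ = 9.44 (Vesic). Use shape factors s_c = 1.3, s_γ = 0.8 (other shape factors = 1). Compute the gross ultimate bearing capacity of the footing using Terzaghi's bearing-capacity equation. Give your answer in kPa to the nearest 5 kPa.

q_ult ≈ 790 kPa

Effective surcharge at the founding depth q = γ·D_f = 16.7 × 2.51 = 41.917 kPa.
q_ult = c·N_c·s_c + q·N_q + 0.5·γ·B·N_γ·s_γ
     = 10 × 19.3 × 1.3 + 41.917 × 9.6 + 0.5 × 16.7 × 2.2 × 9.44 × 0.8
     = 250.9 + 402.4 + 138.73 = 792.03 kPa.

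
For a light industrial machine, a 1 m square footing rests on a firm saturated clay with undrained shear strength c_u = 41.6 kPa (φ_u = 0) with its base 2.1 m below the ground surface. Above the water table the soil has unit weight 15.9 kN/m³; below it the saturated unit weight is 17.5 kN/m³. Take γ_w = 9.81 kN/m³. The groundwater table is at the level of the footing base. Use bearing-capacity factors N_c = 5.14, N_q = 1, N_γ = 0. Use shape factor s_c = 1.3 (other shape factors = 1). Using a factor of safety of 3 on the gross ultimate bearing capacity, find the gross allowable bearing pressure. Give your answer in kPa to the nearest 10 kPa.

q_all ≈ 100 kPa

Overburden at base level: q = 15.9 × 2.1 = 33.39 kPa.
Cohesion term c·N_c·s_c = 41.6 × 5.14 × 1.3 = 277.97 kPa; surcharge term q·N_q = 33.39 × 1 = 33.39 kPa.
q_ult = 277.97 + 33.39 = 311.36 kPa.
q_all = 311.36 / 3 = 103.79 kPa.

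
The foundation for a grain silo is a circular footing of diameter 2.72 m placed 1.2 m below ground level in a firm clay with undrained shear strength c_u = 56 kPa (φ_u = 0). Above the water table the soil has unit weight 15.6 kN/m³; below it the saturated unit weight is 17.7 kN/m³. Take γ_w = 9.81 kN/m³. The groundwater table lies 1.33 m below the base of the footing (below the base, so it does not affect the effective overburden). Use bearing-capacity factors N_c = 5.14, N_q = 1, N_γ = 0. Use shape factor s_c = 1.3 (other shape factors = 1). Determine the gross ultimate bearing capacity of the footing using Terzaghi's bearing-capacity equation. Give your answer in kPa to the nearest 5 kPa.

Effective surcharge at the founding depth q = γ·D_f = 15.6 × 1.2 = 18.72 kPa.
q_ult = c·N_c·s_c + q·N_q
     = 56 × 5.14 × 1.3 + 18.72 × 1
     = 374.19 + 18.72 = 392.91 kPa.

q_ult ≈ 395 kPa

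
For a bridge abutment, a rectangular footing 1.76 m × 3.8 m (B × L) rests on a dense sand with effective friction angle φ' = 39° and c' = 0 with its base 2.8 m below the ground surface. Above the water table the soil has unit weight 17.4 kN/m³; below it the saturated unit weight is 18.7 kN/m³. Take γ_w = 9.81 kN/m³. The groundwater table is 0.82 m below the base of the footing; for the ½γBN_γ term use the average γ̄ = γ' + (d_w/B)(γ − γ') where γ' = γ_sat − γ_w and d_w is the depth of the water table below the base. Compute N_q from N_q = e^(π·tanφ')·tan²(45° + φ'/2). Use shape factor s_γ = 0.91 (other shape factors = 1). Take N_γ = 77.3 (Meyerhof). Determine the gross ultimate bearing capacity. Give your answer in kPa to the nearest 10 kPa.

q_ult ≈ 3520 kPa

tan39° = 0.8098, so N_q = e^(π×0.8098)·tan²(64.5°) = 12.731 × 4.395 = 55.96.
q = γ·D_f = 17.4 × 2.8 = 48.72 kPa.
γ' = 8.89 kN/m³; averaging over the depth B below the base, γ̄ = γ' + (d_w/B)(γ − γ') = 12.855 kN/m³.
q·N_q = 48.72 × 55.957 = 2726.2 kPa
0.5·γ·B·N_γ·s_γ = 0.5 × 12.855 × 1.76 × 77.3 × 0.91 = 795.74 kPa
q_ult = 2726.2 + 795.74 = 3522 kPa.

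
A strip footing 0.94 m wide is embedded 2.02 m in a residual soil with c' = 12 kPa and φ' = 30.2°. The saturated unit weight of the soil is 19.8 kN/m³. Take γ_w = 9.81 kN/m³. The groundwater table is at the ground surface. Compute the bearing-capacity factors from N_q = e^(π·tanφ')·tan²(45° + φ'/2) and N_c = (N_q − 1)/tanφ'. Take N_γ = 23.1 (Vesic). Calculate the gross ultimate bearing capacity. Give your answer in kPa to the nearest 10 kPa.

tan30.2° = 0.582, so N_q = e^(π×0.582)·tan²(60.1°) = 6.224 × 3.024 = 18.82.
N_c = (18.82 − 1)/tan30.2° = 30.62.
γ' = 19.8 − 9.81 = 9.99 kN/m³ (submerged throughout). q = 9.99 × 2.02 = 20.18 kPa; the same γ' applies in the ½γBN_γ term.
c·N_c = 12 × 30.625 = 367.5 kPa
q·N_q = 20.18 × 18.824 = 379.86 kPa
0.5·γ·B·N_γ = 0.5 × 9.99 × 0.94 × 23.1 = 108.46 kPa
q_ult = 367.5 + 379.86 + 108.46 = 855.82 kPa.

q_ult ≈ 860 kPa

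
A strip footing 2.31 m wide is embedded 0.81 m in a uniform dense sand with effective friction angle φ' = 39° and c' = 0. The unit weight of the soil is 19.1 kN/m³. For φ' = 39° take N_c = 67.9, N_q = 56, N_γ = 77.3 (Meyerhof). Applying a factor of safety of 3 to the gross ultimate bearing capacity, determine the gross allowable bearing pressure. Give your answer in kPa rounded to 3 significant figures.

q_all ≈ 857 kPa

q = γ·D_f = 19.1 × 0.81 = 15.471 kPa.
q·N_q = 15.471 × 56 = 866.38 kPa
0.5·γ·B·N_γ = 0.5 × 19.1 × 2.31 × 77.3 = 1705.3 kPa
q_ult = 866.38 + 1705.3 = 2571.7 kPa.
q_all = q_ult / FS = 2571.7 / 3 = 857.22 kPa.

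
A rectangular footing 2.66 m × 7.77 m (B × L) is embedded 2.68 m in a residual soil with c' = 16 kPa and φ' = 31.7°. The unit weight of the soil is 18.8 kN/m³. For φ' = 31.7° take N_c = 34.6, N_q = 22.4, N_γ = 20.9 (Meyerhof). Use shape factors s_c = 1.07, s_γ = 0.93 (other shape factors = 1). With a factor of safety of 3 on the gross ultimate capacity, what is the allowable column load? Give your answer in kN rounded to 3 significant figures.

P_all ≈ 15200 kN

q = γ·D_f = 18.8 × 2.68 = 50.384 kPa.
c·N_c·s_c = 16 × 34.6 × 1.07 = 592.35 kPa
q·N_q = 50.384 × 22.4 = 1128.6 kPa
0.5·γ·B·N_γ·s_γ = 0.5 × 18.8 × 2.66 × 20.9 × 0.93 = 486 kPa
q_ult = 592.35 + 1128.6 + 486 = 2207 kPa.
Gross allowable pressure q_all = 2207 / 3 = 735.65 kPa.
Footing area = 20.6682 m², so allowable column load = 735.65 × 20.6682 = 15205 kN.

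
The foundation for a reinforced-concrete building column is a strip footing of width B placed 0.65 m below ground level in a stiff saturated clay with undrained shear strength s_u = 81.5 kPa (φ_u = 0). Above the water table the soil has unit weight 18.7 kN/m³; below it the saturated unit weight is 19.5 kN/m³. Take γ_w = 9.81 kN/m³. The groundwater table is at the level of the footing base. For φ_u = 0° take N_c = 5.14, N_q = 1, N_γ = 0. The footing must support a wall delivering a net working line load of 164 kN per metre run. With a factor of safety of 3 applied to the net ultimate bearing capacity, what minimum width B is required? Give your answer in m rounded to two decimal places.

Effective surcharge at the founding depth q = γ·D_f = 18.7 × 0.65 = 12.155 kPa.
q_ult = c·N_c + q·N_q
     = 81.5 × 5.14 + 12.155 × 1
     = 418.91 + 12.155 = 431.06 kPa.
For φ = 0 the ½γBN_γ term vanishes, so q_ult is independent of B. q_net = 431.06 − 12.155 = 418.91 kPa; q_all(net) = 418.91/3 = 139.64 kPa.
Required width B = w / q_all(net) = 164 / 139.64 = 1.174 m.

B = 1.17 m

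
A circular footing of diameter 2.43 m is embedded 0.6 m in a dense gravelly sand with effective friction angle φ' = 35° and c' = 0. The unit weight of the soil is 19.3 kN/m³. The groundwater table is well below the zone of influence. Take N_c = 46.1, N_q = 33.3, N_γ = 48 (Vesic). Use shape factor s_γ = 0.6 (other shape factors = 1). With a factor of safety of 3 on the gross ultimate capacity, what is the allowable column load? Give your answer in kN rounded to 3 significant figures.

P_all ≈ 1640 kN

Effective surcharge at the founding depth q = γ·D_f = 19.3 × 0.6 = 11.58 kPa.
q_ult = q·N_q + 0.5·γ·B·N_γ·s_γ
     = 11.58 × 33.3 + 0.5 × 19.3 × 2.43 × 48 × 0.6
     = 385.61 + 675.35 = 1061 kPa.
Gross allowable pressure q_all = 1061 / 3 = 353.65 kPa.
Footing area = 4.6377 m², so allowable column load = 353.65 × 4.6377 = 1640.1 kN.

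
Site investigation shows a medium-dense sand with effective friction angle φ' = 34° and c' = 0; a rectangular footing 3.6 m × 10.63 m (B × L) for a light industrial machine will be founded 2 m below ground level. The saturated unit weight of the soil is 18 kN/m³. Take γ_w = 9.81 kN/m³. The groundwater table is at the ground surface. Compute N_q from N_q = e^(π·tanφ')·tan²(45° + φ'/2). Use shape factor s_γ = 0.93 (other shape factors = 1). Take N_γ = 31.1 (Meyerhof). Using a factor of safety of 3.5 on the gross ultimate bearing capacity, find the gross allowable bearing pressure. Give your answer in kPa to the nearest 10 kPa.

q_all ≈ 260 kPa

N_q = e^(π·tan34°)·tan²(62°) = 29.44.
With the water table at the surface the whole profile is submerged: γ' = 18 − 9.81 = 8.19 kN/m³, so q = γ'·D_f = 16.38 kPa; the same γ' applies in the ½γBN_γ term.
q_ult = q·N_q + 0.5·γ·B·N_γ·s_γ
     = 16.38 × 29.44 + 0.5 × 8.19 × 3.6 × 31.1 × 0.93
     = 482.22 + 426.38 = 908.61 kPa.
q_all = 908.61 / 3.5 = 259.6 kPa.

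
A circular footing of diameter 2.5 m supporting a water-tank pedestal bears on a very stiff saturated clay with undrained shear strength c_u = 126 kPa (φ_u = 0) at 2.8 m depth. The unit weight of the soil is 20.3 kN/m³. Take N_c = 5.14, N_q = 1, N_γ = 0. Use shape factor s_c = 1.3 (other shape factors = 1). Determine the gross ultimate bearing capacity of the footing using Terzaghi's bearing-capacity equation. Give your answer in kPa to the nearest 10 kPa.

q = γ·D_f = 20.3 × 2.8 = 56.84 kPa.
c·N_c·s_c = 126 × 5.14 × 1.3 = 841.93 kPa
q·N_q = 56.84 × 1 = 56.84 kPa
q_ult = 841.93 + 56.84 = 898.77 kPa.

q_ult ≈ 900 kPa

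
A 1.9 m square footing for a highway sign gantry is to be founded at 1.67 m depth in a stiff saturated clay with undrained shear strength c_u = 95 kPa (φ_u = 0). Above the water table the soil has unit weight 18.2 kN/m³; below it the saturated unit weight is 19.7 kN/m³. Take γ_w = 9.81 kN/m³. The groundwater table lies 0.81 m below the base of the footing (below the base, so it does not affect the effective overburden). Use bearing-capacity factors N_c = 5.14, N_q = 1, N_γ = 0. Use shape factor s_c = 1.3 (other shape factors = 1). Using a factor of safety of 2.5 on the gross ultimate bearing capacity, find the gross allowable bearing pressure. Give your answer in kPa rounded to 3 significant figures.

q = γ·D_f = 18.2 × 1.67 = 30.394 kPa.
c·N_c·s_c = 95 × 5.14 × 1.3 = 634.79 kPa
q·N_q = 30.394 × 1 = 30.394 kPa
q_ult = 634.79 + 30.394 = 665.18 kPa.
q_all = 665.18 / 2.5 = 266.07 kPa.

q_all ≈ 266 kPa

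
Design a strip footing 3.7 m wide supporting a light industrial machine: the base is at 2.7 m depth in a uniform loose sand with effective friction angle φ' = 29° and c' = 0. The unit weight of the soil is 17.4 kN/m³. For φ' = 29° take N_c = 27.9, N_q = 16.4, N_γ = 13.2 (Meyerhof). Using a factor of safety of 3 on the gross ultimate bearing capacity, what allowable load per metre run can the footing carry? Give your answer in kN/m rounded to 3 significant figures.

≈ 1470 kN/m

q = γ·D_f = 17.4 × 2.7 = 46.98 kPa.
q·N_q = 46.98 × 16.4 = 770.47 kPa
0.5·γ·B·N_γ = 0.5 × 17.4 × 3.7 × 13.2 = 424.91 kPa
q_ult = 770.47 + 424.91 = 1195.4 kPa.
Gross allowable pressure q_all = 1195.4 / 3 = 398.46 kPa.
Allowable wall load = q_all × B = 398.46 × 3.7 = 1474.3 kN per metre run.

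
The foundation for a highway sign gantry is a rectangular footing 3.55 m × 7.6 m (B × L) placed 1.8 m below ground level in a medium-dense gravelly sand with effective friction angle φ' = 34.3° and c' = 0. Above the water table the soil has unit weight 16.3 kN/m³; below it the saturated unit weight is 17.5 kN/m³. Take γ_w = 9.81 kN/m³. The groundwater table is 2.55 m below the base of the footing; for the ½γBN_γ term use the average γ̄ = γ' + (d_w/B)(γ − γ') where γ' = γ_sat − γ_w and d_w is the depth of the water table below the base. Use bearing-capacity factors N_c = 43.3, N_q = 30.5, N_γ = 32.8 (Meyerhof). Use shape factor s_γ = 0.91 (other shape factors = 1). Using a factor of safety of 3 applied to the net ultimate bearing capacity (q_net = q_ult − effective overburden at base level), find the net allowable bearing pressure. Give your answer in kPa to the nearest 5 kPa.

q_all(net) ≈ 535 kPa

Overburden at base level: q = 16.3 × 1.8 = 29.34 kPa.
The water table is 2.55 m below the base (< B = 3.55 m), so the ½γBN_γ term uses γ̄ = γ' + (d_w/B)(γ − γ') = 7.69 + (2.55/3.55)(16.3 − 7.69) = 13.875 kN/m³.
Surcharge term q·N_q = 29.34 × 30.5 = 894.87 kPa; self-weight term 0.5·γ·B·N_γ·s_γ = 0.5 × 13.875 × 3.55 × 32.8 × 0.91 = 735.08 kPa.
q_ult = 894.87 + 735.08 = 1630 kPa.
Net ultimate: q_net = 1630 − 29.34 = 1600.6 kPa.
q_all(net) = 1600.6 / 3 = 533.54 kPa.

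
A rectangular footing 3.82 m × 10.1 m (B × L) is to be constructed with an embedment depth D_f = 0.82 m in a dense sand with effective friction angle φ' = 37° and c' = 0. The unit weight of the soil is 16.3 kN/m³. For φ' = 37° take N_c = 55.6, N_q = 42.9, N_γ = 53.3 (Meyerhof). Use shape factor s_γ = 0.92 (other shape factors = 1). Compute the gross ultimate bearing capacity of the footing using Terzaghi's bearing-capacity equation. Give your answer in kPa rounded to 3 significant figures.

q_ult ≈ 2100 kPa

Effective surcharge at the founding depth q = γ·D_f = 16.3 × 0.82 = 13.366 kPa.
q_ult = q·N_q + 0.5·γ·B·N_γ·s_γ
     = 13.366 × 42.9 + 0.5 × 16.3 × 3.82 × 53.3 × 0.92
     = 573.4 + 1526.6 = 2100 kPa.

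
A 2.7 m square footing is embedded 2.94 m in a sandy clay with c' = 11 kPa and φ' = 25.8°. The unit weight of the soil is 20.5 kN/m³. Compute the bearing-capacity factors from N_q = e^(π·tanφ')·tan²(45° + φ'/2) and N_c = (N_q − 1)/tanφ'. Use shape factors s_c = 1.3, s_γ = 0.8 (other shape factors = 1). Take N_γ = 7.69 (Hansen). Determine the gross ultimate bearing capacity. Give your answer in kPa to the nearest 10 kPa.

q_ult ≈ 1180 kPa

tan25.8° = 0.4834, so N_q = e^(π×0.4834)·tan²(57.9°) = 4.566 × 2.541 = 11.6.
N_c = (11.6 − 1)/tan25.8° = 21.94.
q = γ·D_f = 20.5 × 2.94 = 60.27 kPa.
c·N_c·s_c = 11 × 21.936 × 1.3 = 313.68 kPa
q·N_q = 60.27 × 11.604 = 699.39 kPa
0.5·γ·B·N_γ·s_γ = 0.5 × 20.5 × 2.7 × 7.69 × 0.8 = 170.26 kPa
q_ult = 313.68 + 699.39 + 170.26 = 1183.3 kPa.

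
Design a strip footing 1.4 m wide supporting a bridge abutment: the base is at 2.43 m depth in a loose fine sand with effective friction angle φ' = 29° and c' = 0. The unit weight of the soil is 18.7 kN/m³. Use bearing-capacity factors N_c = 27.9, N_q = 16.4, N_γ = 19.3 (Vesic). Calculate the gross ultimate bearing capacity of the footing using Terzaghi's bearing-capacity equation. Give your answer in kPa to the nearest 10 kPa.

Overburden at base level: q = 18.7 × 2.43 = 45.441 kPa.
Surcharge term q·N_q = 45.441 × 16.4 = 745.23 kPa; self-weight term 0.5·γ·B·N_γ = 0.5 × 18.7 × 1.4 × 19.3 = 252.64 kPa.
q_ult = 745.23 + 252.64 = 997.87 kPa.

q_ult ≈ 1000 kPa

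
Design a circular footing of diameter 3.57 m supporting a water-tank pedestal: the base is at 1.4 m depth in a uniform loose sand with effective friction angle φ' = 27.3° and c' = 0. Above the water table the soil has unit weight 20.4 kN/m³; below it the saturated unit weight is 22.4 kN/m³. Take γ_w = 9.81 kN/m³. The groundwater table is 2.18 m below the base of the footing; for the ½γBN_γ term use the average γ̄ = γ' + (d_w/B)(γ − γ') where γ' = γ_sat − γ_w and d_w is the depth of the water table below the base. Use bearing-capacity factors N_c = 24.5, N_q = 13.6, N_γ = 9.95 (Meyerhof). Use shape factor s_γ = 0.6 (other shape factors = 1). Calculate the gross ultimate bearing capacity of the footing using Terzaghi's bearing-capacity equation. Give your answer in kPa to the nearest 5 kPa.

q_ult ≈ 575 kPa

Effective surcharge at the founding depth q = γ·D_f = 20.4 × 1.4 = 28.56 kPa.
With d_w = 2.18 m < B, γ̄ = 12.59 + (2.18/3.57) × (20.4 − 12.59) = 17.359 kN/m³.
q_ult = q·N_q + 0.5·γ·B·N_γ·s_γ
     = 28.56 × 13.6 + 0.5 × 17.359 × 3.57 × 9.95 × 0.6
     = 388.42 + 184.99 = 573.4 kPa.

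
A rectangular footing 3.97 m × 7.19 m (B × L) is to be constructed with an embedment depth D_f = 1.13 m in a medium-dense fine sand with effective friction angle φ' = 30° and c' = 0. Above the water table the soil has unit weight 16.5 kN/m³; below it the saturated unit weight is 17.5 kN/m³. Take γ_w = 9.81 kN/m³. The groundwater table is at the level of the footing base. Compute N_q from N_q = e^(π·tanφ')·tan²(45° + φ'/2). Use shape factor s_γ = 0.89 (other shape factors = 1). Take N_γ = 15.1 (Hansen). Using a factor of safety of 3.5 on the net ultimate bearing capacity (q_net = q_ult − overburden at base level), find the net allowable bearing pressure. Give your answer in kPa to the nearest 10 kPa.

q_all(net) ≈ 150 kPa

N_q = e^(π·tan30°)·tan²(60°) = 18.4.
Effective surcharge at the founding depth q = γ·D_f = 16.5 × 1.13 = 18.645 kPa.
The water table coincides with the base, so in the self-weight term γ → γ' = 7.69 kN/m³.
q_ult = q·N_q + 0.5·γ·B·N_γ·s_γ
     = 18.645 × 18.401 + 0.5 × 7.69 × 3.97 × 15.1 × 0.89
     = 343.09 + 205.14 = 548.23 kPa.
q_net = 548.23 − 18.645 = 529.59 kPa.
q_all(net) = 529.59 / 3.5 = 151.31 kPa.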